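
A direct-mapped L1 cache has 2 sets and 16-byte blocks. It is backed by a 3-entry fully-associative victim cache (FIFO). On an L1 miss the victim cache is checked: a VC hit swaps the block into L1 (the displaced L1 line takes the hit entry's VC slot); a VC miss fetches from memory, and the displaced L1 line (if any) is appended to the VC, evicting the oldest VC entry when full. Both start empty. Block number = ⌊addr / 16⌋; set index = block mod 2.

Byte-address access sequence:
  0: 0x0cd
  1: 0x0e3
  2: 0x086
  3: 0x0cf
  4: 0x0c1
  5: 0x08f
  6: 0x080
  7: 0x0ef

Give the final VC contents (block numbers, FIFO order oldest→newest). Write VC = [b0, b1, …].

#0 0xcd→b12/s0 MISS; vc=[]
#1 0xe3→b14/s0 MISS; vc=[12]
#2 0x86→b8/s0 MISS; vc=[12,14]
#3 0xcf→b12/s0 VC-HIT; vc=[8,14]
#4 0xc1→b12/s0 L1-HIT; vc=[8,14]
#5 0x8f→b8/s0 VC-HIT; vc=[12,14]
#6 0x80→b8/s0 L1-HIT; vc=[12,14]
#7 0xef→b14/s0 VC-HIT; vc=[12,8]

VC = [12, 8]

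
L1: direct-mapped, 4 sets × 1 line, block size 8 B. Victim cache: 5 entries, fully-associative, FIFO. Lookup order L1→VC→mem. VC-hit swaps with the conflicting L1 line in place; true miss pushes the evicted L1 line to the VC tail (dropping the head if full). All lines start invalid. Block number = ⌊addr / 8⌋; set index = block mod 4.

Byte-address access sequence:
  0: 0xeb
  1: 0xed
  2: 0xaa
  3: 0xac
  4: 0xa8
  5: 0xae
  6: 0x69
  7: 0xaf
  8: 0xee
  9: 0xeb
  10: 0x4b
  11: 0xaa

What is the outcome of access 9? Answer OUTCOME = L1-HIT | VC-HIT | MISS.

#0 0xeb→b29/s1 MISS; vc=[]
#1 0xed→b29/s1 L1-HIT; vc=[]
#2 0xaa→b21/s1 MISS; vc=[29]
#3 0xac→b21/s1 L1-HIT; vc=[29]
#4 0xa8→b21/s1 L1-HIT; vc=[29]
#5 0xae→b21/s1 L1-HIT; vc=[29]
#6 0x69→b13/s1 MISS; vc=[29,21]
#7 0xaf→b21/s1 VC-HIT; vc=[29,13]
#8 0xee→b29/s1 VC-HIT; vc=[21,13]
#9 0xeb→b29/s1 L1-HIT; vc=[21,13]
#10 0x4b→b9/s1 MISS; vc=[21,13,29]
#11 0xaa→b21/s1 VC-HIT; vc=[9,13,29]

OUTCOME = L1-HIT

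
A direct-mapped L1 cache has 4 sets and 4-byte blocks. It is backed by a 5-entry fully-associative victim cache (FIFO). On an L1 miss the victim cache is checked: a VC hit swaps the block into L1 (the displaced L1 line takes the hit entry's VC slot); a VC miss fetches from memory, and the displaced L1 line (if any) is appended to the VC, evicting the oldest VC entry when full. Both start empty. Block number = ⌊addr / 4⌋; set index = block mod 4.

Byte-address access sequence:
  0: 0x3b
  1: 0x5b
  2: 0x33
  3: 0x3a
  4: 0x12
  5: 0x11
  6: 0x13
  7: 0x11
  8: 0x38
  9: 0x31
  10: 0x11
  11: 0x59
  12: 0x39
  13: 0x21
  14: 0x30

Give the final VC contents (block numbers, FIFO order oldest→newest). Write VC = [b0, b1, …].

VC = [22, 8, 4]

#0 0x3b→b14/s2 MISS; vc=[]
#1 0x5b→b22/s2 MISS; vc=[14]
#2 0x33→b12/s0 MISS; vc=[14]
#3 0x3a→b14/s2 VC-HIT; vc=[22]
#4 0x12→b4/s0 MISS; vc=[22,12]
#5 0x11→b4/s0 L1-HIT; vc=[22,12]
#6 0x13→b4/s0 L1-HIT; vc=[22,12]
#7 0x11→b4/s0 L1-HIT; vc=[22,12]
#8 0x38→b14/s2 L1-HIT; vc=[22,12]
#9 0x31→b12/s0 VC-HIT; vc=[22,4]
#10 0x11→b4/s0 VC-HIT; vc=[22,12]
#11 0x59→b22/s2 VC-HIT; vc=[14,12]
#12 0x39→b14/s2 VC-HIT; vc=[22,12]
#13 0x21→b8/s0 MISS; vc=[22,12,4]
#14 0x30→b12/s0 VC-HIT; vc=[22,8,4]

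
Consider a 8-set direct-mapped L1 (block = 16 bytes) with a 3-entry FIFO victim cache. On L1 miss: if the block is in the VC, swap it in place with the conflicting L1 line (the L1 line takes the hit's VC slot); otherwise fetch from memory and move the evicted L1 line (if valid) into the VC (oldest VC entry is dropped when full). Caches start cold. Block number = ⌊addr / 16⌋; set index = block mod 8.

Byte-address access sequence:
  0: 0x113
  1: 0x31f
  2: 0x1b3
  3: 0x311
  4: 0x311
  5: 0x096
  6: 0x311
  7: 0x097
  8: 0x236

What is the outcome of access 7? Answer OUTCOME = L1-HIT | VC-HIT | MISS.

  [0] addr=0x113 blk=17 s=1: MISS | VC []
  [1] addr=0x31f blk=49 s=1: MISS | VC [17]
  [2] addr=0x1b3 blk=27 s=3: MISS | VC [17]
  [3] addr=0x311 blk=49 s=1: L1-HIT | VC [17]
  [4] addr=0x311 blk=49 s=1: L1-HIT | VC [17]
  [5] addr=0x96 blk=9 s=1: MISS | VC [17, 49]
  [6] addr=0x311 blk=49 s=1: VC-HIT | VC [17, 9]
  [7] addr=0x97 blk=9 s=1: VC-HIT | VC [17, 49]
  [8] addr=0x236 blk=35 s=3: MISS | VC [17, 49, 27]

OUTCOME = VC-HIT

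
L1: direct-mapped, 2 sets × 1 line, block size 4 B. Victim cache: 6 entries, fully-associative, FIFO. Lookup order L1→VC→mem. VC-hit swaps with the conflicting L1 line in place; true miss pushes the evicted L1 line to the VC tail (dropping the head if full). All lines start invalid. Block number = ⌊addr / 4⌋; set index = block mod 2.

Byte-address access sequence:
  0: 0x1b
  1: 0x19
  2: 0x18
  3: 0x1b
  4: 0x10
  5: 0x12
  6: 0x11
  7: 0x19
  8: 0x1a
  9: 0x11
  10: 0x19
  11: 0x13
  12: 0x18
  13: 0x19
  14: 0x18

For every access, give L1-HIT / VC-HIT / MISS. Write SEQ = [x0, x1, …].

SEQ = [MISS, L1-HIT, L1-HIT, L1-HIT, MISS, L1-HIT, L1-HIT, VC-HIT, L1-HIT, VC-HIT, VC-HIT, VC-HIT, VC-HIT, L1-HIT, L1-HIT]

#0 0x1b→b6/s0 MISS; vc=[]
#1 0x19→b6/s0 L1-HIT; vc=[]
#2 0x18→b6/s0 L1-HIT; vc=[]
#3 0x1b→b6/s0 L1-HIT; vc=[]
#4 0x10→b4/s0 MISS; vc=[6]
#5 0x12→b4/s0 L1-HIT; vc=[6]
#6 0x11→b4/s0 L1-HIT; vc=[6]
#7 0x19→b6/s0 VC-HIT; vc=[4]
#8 0x1a→b6/s0 L1-HIT; vc=[4]
#9 0x11→b4/s0 VC-HIT; vc=[6]
#10 0x19→b6/s0 VC-HIT; vc=[4]
#11 0x13→b4/s0 VC-HIT; vc=[6]
#12 0x18→b6/s0 VC-HIT; vc=[4]
#13 0x19→b6/s0 L1-HIT; vc=[4]
#14 0x18→b6/s0 L1-HIT; vc=[4]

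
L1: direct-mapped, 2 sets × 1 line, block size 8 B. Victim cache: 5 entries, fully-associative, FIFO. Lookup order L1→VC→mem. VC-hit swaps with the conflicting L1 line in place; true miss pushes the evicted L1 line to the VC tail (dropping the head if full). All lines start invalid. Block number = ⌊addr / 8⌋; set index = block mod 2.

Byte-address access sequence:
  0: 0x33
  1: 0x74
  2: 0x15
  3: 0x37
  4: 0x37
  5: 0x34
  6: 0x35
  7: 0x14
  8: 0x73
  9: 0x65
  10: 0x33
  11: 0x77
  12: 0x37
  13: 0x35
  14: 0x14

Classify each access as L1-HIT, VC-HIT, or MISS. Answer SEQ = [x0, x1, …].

SEQ = [MISS, MISS, MISS, VC-HIT, L1-HIT, L1-HIT, L1-HIT, VC-HIT, VC-HIT, MISS, VC-HIT, VC-HIT, VC-HIT, L1-HIT, VC-HIT]

  [0] addr=0x33 blk=6 s=0: MISS | VC []
  [1] addr=0x74 blk=14 s=0: MISS | VC [6]
  [2] addr=0x15 blk=2 s=0: MISS | VC [6, 14]
  [3] addr=0x37 blk=6 s=0: VC-HIT | VC [2, 14]
  [4] addr=0x37 blk=6 s=0: L1-HIT | VC [2, 14]
  [5] addr=0x34 blk=6 s=0: L1-HIT | VC [2, 14]
  [6] addr=0x35 blk=6 s=0: L1-HIT | VC [2, 14]
  [7] addr=0x14 blk=2 s=0: VC-HIT | VC [6, 14]
  [8] addr=0x73 blk=14 s=0: VC-HIT | VC [6, 2]
  [9] addr=0x65 blk=12 s=0: MISS | VC [6, 2, 14]
  [10] addr=0x33 blk=6 s=0: VC-HIT | VC [12, 2, 14]
  [11] addr=0x77 blk=14 s=0: VC-HIT | VC [12, 2, 6]
  [12] addr=0x37 blk=6 s=0: VC-HIT | VC [12, 2, 14]
  [13] addr=0x35 blk=6 s=0: L1-HIT | VC [12, 2, 14]
  [14] addr=0x14 blk=2 s=0: VC-HIT | VC [12, 6, 14]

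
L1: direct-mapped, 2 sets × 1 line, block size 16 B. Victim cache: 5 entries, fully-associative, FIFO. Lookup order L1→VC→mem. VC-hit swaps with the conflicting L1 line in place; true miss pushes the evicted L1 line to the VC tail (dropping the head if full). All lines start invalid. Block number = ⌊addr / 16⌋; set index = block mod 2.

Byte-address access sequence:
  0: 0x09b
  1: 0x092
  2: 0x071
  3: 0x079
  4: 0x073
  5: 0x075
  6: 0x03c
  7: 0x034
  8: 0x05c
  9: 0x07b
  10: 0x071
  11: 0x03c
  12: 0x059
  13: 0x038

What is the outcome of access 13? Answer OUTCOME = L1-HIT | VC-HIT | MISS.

OUTCOME = VC-HIT

#0 0x9b→b9/s1 MISS; vc=[]
#1 0x92→b9/s1 L1-HIT; vc=[]
#2 0x71→b7/s1 MISS; vc=[9]
#3 0x79→b7/s1 L1-HIT; vc=[9]
#4 0x73→b7/s1 L1-HIT; vc=[9]
#5 0x75→b7/s1 L1-HIT; vc=[9]
#6 0x3c→b3/s1 MISS; vc=[9,7]
#7 0x34→b3/s1 L1-HIT; vc=[9,7]
#8 0x5c→b5/s1 MISS; vc=[9,7,3]
#9 0x7b→b7/s1 VC-HIT; vc=[9,5,3]
#10 0x71→b7/s1 L1-HIT; vc=[9,5,3]
#11 0x3c→b3/s1 VC-HIT; vc=[9,5,7]
#12 0x59→b5/s1 VC-HIT; vc=[9,3,7]
#13 0x38→b3/s1 VC-HIT; vc=[9,5,7]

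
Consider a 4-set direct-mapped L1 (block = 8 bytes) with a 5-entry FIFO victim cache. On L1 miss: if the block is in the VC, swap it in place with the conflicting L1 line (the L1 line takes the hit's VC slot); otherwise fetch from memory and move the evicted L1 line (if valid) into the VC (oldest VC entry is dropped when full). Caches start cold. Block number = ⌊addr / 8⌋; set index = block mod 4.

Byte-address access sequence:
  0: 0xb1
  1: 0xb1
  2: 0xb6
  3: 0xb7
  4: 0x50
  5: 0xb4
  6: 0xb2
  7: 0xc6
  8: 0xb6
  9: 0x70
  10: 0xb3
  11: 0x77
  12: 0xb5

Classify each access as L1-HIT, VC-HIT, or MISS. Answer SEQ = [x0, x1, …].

SEQ = [MISS, L1-HIT, L1-HIT, L1-HIT, MISS, VC-HIT, L1-HIT, MISS, L1-HIT, MISS, VC-HIT, VC-HIT, VC-HIT]

  [0] addr=0xb1 blk=22 s=2: MISS | VC []
  [1] addr=0xb1 blk=22 s=2: L1-HIT | VC []
  [2] addr=0xb6 blk=22 s=2: L1-HIT | VC []
  [3] addr=0xb7 blk=22 s=2: L1-HIT | VC []
  [4] addr=0x50 blk=10 s=2: MISS | VC [22]
  [5] addr=0xb4 blk=22 s=2: VC-HIT | VC [10]
  [6] addr=0xb2 blk=22 s=2: L1-HIT | VC [10]
  [7] addr=0xc6 blk=24 s=0: MISS | VC [10]
  [8] addr=0xb6 blk=22 s=2: L1-HIT | VC [10]
  [9] addr=0x70 blk=14 s=2: MISS | VC [10, 22]
  [10] addr=0xb3 blk=22 s=2: VC-HIT | VC [10, 14]
  [11] addr=0x77 blk=14 s=2: VC-HIT | VC [10, 22]
  [12] addr=0xb5 blk=22 s=2: VC-HIT | VC [10, 14]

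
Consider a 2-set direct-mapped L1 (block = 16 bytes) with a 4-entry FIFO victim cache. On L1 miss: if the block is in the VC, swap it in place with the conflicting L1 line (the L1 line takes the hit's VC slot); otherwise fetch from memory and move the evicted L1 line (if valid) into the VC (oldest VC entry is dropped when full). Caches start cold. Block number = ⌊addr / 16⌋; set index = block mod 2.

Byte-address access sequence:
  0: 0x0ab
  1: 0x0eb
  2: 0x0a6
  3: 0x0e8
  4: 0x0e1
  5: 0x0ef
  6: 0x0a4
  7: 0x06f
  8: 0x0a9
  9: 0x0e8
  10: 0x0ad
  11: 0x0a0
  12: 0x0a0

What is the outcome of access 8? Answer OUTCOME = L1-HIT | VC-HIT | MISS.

  [0] addr=0xab blk=10 s=0: MISS | VC []
  [1] addr=0xeb blk=14 s=0: MISS | VC [10]
  [2] addr=0xa6 blk=10 s=0: VC-HIT | VC [14]
  [3] addr=0xe8 blk=14 s=0: VC-HIT | VC [10]
  [4] addr=0xe1 blk=14 s=0: L1-HIT | VC [10]
  [5] addr=0xef blk=14 s=0: L1-HIT | VC [10]
  [6] addr=0xa4 blk=10 s=0: VC-HIT | VC [14]
  [7] addr=0x6f blk=6 s=0: MISS | VC [14, 10]
  [8] addr=0xa9 blk=10 s=0: VC-HIT | VC [14, 6]
  [9] addr=0xe8 blk=14 s=0: VC-HIT | VC [10, 6]
  [10] addr=0xad blk=10 s=0: VC-HIT | VC [14, 6]
  [11] addr=0xa0 blk=10 s=0: L1-HIT | VC [14, 6]
  [12] addr=0xa0 blk=10 s=0: L1-HIT | VC [14, 6]

OUTCOME = VC-HIT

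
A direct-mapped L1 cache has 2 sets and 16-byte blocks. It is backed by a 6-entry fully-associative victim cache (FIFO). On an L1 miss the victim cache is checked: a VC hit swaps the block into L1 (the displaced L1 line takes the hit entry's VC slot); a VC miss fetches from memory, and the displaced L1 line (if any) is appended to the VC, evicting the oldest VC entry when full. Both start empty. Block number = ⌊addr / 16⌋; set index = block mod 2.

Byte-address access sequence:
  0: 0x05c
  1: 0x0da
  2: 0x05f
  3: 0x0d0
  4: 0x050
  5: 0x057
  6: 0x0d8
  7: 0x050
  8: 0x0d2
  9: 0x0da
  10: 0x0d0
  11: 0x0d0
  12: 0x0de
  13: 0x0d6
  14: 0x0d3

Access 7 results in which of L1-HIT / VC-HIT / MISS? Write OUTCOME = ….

OUTCOME = VC-HIT

0: 0x5c (blk 5, set 1) → MISS  vc=[]
1: 0xda (blk 13, set 1) → MISS  vc=[5]
2: 0x5f (blk 5, set 1) → VC-HIT  vc=[13]
3: 0xd0 (blk 13, set 1) → VC-HIT  vc=[5]
4: 0x50 (blk 5, set 1) → VC-HIT  vc=[13]
5: 0x57 (blk 5, set 1) → L1-HIT  vc=[13]
6: 0xd8 (blk 13, set 1) → VC-HIT  vc=[5]
7: 0x50 (blk 5, set 1) → VC-HIT  vc=[13]
8: 0xd2 (blk 13, set 1) → VC-HIT  vc=[5]
9: 0xda (blk 13, set 1) → L1-HIT  vc=[5]
10: 0xd0 (blk 13, set 1) → L1-HIT  vc=[5]
11: 0xd0 (blk 13, set 1) → L1-HIT  vc=[5]
12: 0xde (blk 13, set 1) → L1-HIT  vc=[5]
13: 0xd6 (blk 13, set 1) → L1-HIT  vc=[5]
14: 0xd3 (blk 13, set 1) → L1-HIT  vc=[5]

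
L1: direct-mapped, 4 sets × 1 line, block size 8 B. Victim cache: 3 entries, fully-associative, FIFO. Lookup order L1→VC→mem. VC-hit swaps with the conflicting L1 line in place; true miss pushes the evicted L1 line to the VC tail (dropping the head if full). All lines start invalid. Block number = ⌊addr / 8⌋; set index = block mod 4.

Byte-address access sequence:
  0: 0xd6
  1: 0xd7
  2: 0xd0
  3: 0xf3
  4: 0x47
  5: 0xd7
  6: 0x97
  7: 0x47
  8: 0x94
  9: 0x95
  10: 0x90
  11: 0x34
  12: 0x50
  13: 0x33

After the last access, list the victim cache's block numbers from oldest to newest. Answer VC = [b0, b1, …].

VC = [26, 18, 10]

  [0] addr=0xd6 blk=26 s=2: MISS | VC []
  [1] addr=0xd7 blk=26 s=2: L1-HIT | VC []
  [2] addr=0xd0 blk=26 s=2: L1-HIT | VC []
  [3] addr=0xf3 blk=30 s=2: MISS | VC [26]
  [4] addr=0x47 blk=8 s=0: MISS | VC [26]
  [5] addr=0xd7 blk=26 s=2: VC-HIT | VC [30]
  [6] addr=0x97 blk=18 s=2: MISS | VC [30, 26]
  [7] addr=0x47 blk=8 s=0: L1-HIT | VC [30, 26]
  [8] addr=0x94 blk=18 s=2: L1-HIT | VC [30, 26]
  [9] addr=0x95 blk=18 s=2: L1-HIT | VC [30, 26]
  [10] addr=0x90 blk=18 s=2: L1-HIT | VC [30, 26]
  [11] addr=0x34 blk=6 s=2: MISS | VC [30, 26, 18]
  [12] addr=0x50 blk=10 s=2: MISS | VC [26, 18, 6]
  [13] addr=0x33 blk=6 s=2: VC-HIT | VC [26, 18, 10]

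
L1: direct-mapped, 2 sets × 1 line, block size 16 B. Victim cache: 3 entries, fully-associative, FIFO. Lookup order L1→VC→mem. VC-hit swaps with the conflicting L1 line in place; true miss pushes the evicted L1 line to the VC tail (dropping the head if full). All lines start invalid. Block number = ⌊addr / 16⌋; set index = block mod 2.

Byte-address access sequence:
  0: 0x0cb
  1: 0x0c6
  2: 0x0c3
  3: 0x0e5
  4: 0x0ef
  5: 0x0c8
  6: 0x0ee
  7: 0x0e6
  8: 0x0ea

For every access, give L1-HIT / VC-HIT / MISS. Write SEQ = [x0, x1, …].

0: 0xcb (blk 12, set 0) → MISS  vc=[]
1: 0xc6 (blk 12, set 0) → L1-HIT  vc=[]
2: 0xc3 (blk 12, set 0) → L1-HIT  vc=[]
3: 0xe5 (blk 14, set 0) → MISS  vc=[12]
4: 0xef (blk 14, set 0) → L1-HIT  vc=[12]
5: 0xc8 (blk 12, set 0) → VC-HIT  vc=[14]
6: 0xee (blk 14, set 0) → VC-HIT  vc=[12]
7: 0xe6 (blk 14, set 0) → L1-HIT  vc=[12]
8: 0xea (blk 14, set 0) → L1-HIT  vc=[12]

SEQ = [MISS, L1-HIT, L1-HIT, MISS, L1-HIT, VC-HIT, VC-HIT, L1-HIT, L1-HIT]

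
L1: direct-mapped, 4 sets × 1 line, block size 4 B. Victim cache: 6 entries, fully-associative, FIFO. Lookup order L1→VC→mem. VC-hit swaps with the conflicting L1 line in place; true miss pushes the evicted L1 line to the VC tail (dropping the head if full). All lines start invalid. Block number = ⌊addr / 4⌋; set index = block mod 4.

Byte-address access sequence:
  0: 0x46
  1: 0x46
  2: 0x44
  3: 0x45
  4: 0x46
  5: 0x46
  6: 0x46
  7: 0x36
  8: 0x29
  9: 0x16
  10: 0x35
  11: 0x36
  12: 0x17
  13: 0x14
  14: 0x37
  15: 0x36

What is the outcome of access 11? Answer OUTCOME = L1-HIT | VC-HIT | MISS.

OUTCOME = L1-HIT

  [0] addr=0x46 blk=17 s=1: MISS | VC []
  [1] addr=0x46 blk=17 s=1: L1-HIT | VC []
  [2] addr=0x44 blk=17 s=1: L1-HIT | VC []
  [3] addr=0x45 blk=17 s=1: L1-HIT | VC []
  [4] addr=0x46 blk=17 s=1: L1-HIT | VC []
  [5] addr=0x46 blk=17 s=1: L1-HIT | VC []
  [6] addr=0x46 blk=17 s=1: L1-HIT | VC []
  [7] addr=0x36 blk=13 s=1: MISS | VC [17]
  [8] addr=0x29 blk=10 s=2: MISS | VC [17]
  [9] addr=0x16 blk=5 s=1: MISS | VC [17, 13]
  [10] addr=0x35 blk=13 s=1: VC-HIT | VC [17, 5]
  [11] addr=0x36 blk=13 s=1: L1-HIT | VC [17, 5]
  [12] addr=0x17 blk=5 s=1: VC-HIT | VC [17, 13]
  [13] addr=0x14 blk=5 s=1: L1-HIT | VC [17, 13]
  [14] addr=0x37 blk=13 s=1: VC-HIT | VC [17, 5]
  [15] addr=0x36 blk=13 s=1: L1-HIT | VC [17, 5]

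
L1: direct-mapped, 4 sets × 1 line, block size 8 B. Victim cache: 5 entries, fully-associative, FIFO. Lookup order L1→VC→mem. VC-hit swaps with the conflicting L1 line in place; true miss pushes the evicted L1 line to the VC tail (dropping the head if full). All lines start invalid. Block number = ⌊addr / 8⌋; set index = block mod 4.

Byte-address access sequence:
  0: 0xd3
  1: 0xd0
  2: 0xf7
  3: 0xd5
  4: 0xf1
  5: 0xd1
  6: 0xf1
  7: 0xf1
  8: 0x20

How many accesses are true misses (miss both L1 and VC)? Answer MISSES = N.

MISSES = 3

  [0] addr=0xd3 blk=26 s=2: MISS | VC []
  [1] addr=0xd0 blk=26 s=2: L1-HIT | VC []
  [2] addr=0xf7 blk=30 s=2: MISS | VC [26]
  [3] addr=0xd5 blk=26 s=2: VC-HIT | VC [30]
  [4] addr=0xf1 blk=30 s=2: VC-HIT | VC [26]
  [5] addr=0xd1 blk=26 s=2: VC-HIT | VC [30]
  [6] addr=0xf1 blk=30 s=2: VC-HIT | VC [26]
  [7] addr=0xf1 blk=30 s=2: L1-HIT | VC [26]
  [8] addr=0x20 blk=4 s=0: MISS | VC [26]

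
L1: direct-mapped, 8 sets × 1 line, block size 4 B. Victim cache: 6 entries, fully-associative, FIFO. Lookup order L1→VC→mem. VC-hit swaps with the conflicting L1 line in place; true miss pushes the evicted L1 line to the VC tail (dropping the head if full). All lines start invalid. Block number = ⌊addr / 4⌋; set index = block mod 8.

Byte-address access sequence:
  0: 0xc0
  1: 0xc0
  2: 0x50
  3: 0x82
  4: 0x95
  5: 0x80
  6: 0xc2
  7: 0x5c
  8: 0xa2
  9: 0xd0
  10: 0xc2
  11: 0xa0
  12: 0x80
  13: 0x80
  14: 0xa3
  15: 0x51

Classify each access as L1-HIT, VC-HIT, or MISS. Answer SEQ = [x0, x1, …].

0: 0xc0 (blk 48, set 0) → MISS  vc=[]
1: 0xc0 (blk 48, set 0) → L1-HIT  vc=[]
2: 0x50 (blk 20, set 4) → MISS  vc=[]
3: 0x82 (blk 32, set 0) → MISS  vc=[48]
4: 0x95 (blk 37, set 5) → MISS  vc=[48]
5: 0x80 (blk 32, set 0) → L1-HIT  vc=[48]
6: 0xc2 (blk 48, set 0) → VC-HIT  vc=[32]
7: 0x5c (blk 23, set 7) → MISS  vc=[32]
8: 0xa2 (blk 40, set 0) → MISS  vc=[32, 48]
9: 0xd0 (blk 52, set 4) → MISS  vc=[32, 48, 20]
10: 0xc2 (blk 48, set 0) → VC-HIT  vc=[32, 40, 20]
11: 0xa0 (blk 40, set 0) → VC-HIT  vc=[32, 48, 20]
12: 0x80 (blk 32, set 0) → VC-HIT  vc=[40, 48, 20]
13: 0x80 (blk 32, set 0) → L1-HIT  vc=[40, 48, 20]
14: 0xa3 (blk 40, set 0) → VC-HIT  vc=[32, 48, 20]
15: 0x51 (blk 20, set 4) → VC-HIT  vc=[32, 48, 52]

SEQ = [MISS, L1-HIT, MISS, MISS, MISS, L1-HIT, VC-HIT, MISS, MISS, MISS, VC-HIT, VC-HIT, VC-HIT, L1-HIT, VC-HIT, VC-HIT]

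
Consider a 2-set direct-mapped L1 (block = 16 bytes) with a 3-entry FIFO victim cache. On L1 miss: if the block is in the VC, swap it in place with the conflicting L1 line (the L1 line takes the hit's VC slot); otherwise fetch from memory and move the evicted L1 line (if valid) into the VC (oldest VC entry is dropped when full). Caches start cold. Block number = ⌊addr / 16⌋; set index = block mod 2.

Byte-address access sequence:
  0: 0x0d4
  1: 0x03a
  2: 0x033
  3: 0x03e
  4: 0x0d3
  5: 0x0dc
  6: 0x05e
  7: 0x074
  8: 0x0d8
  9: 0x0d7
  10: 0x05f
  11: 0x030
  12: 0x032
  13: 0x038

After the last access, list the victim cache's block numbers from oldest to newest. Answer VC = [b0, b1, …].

  [0] addr=0xd4 blk=13 s=1: MISS | VC []
  [1] addr=0x3a blk=3 s=1: MISS | VC [13]
  [2] addr=0x33 blk=3 s=1: L1-HIT | VC [13]
  [3] addr=0x3e blk=3 s=1: L1-HIT | VC [13]
  [4] addr=0xd3 blk=13 s=1: VC-HIT | VC [3]
  [5] addr=0xdc blk=13 s=1: L1-HIT | VC [3]
  [6] addr=0x5e blk=5 s=1: MISS | VC [3, 13]
  [7] addr=0x74 blk=7 s=1: MISS | VC [3, 13, 5]
  [8] addr=0xd8 blk=13 s=1: VC-HIT | VC [3, 7, 5]
  [9] addr=0xd7 blk=13 s=1: L1-HIT | VC [3, 7, 5]
  [10] addr=0x5f blk=5 s=1: VC-HIT | VC [3, 7, 13]
  [11] addr=0x30 blk=3 s=1: VC-HIT | VC [5, 7, 13]
  [12] addr=0x32 blk=3 s=1: L1-HIT | VC [5, 7, 13]
  [13] addr=0x38 blk=3 s=1: L1-HIT | VC [5, 7, 13]

VC = [5, 7, 13]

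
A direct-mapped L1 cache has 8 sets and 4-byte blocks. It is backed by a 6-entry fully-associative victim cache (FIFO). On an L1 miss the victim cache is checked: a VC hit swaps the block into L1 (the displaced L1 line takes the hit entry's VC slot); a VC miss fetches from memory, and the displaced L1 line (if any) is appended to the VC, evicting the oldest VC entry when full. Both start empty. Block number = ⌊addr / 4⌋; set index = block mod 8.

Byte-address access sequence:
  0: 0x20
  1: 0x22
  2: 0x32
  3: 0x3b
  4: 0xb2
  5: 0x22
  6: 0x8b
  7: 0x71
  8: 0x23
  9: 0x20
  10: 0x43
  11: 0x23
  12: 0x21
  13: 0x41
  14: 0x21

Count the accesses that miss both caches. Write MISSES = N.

#0 0x20→b8/s0 MISS; vc=[]
#1 0x22→b8/s0 L1-HIT; vc=[]
#2 0x32→b12/s4 MISS; vc=[]
#3 0x3b→b14/s6 MISS; vc=[]
#4 0xb2→b44/s4 MISS; vc=[12]
#5 0x22→b8/s0 L1-HIT; vc=[12]
#6 0x8b→b34/s2 MISS; vc=[12]
#7 0x71→b28/s4 MISS; vc=[12,44]
#8 0x23→b8/s0 L1-HIT; vc=[12,44]
#9 0x20→b8/s0 L1-HIT; vc=[12,44]
#10 0x43→b16/s0 MISS; vc=[12,44,8]
#11 0x23→b8/s0 VC-HIT; vc=[12,44,16]
#12 0x21→b8/s0 L1-HIT; vc=[12,44,16]
#13 0x41→b16/s0 VC-HIT; vc=[12,44,8]
#14 0x21→b8/s0 VC-HIT; vc=[12,44,16]

MISSES = 7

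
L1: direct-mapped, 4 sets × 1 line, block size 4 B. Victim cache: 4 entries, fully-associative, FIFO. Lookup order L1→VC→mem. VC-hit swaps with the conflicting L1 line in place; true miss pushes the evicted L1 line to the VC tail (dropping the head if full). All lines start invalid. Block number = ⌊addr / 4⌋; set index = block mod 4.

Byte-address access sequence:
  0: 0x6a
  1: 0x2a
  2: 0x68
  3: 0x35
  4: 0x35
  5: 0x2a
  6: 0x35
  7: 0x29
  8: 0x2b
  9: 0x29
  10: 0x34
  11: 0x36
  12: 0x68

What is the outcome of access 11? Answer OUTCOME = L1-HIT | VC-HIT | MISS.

OUTCOME = L1-HIT

#0 0x6a→b26/s2 MISS; vc=[]
#1 0x2a→b10/s2 MISS; vc=[26]
#2 0x68→b26/s2 VC-HIT; vc=[10]
#3 0x35→b13/s1 MISS; vc=[10]
#4 0x35→b13/s1 L1-HIT; vc=[10]
#5 0x2a→b10/s2 VC-HIT; vc=[26]
#6 0x35→b13/s1 L1-HIT; vc=[26]
#7 0x29→b10/s2 L1-HIT; vc=[26]
#8 0x2b→b10/s2 L1-HIT; vc=[26]
#9 0x29→b10/s2 L1-HIT; vc=[26]
#10 0x34→b13/s1 L1-HIT; vc=[26]
#11 0x36→b13/s1 L1-HIT; vc=[26]
#12 0x68→b26/s2 VC-HIT; vc=[10]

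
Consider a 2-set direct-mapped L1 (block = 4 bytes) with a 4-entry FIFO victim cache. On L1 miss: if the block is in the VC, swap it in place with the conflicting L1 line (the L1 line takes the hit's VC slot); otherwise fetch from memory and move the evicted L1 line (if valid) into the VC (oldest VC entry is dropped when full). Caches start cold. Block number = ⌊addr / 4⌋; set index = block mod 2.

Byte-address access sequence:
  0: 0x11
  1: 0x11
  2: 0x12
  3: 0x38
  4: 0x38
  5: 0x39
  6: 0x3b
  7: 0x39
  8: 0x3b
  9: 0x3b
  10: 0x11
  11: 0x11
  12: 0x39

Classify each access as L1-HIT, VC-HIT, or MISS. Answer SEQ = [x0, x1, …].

SEQ = [MISS, L1-HIT, L1-HIT, MISS, L1-HIT, L1-HIT, L1-HIT, L1-HIT, L1-HIT, L1-HIT, VC-HIT, L1-HIT, VC-HIT]

0: 0x11 (blk 4, set 0) → MISS  vc=[]
1: 0x11 (blk 4, set 0) → L1-HIT  vc=[]
2: 0x12 (blk 4, set 0) → L1-HIT  vc=[]
3: 0x38 (blk 14, set 0) → MISS  vc=[4]
4: 0x38 (blk 14, set 0) → L1-HIT  vc=[4]
5: 0x39 (blk 14, set 0) → L1-HIT  vc=[4]
6: 0x3b (blk 14, set 0) → L1-HIT  vc=[4]
7: 0x39 (blk 14, set 0) → L1-HIT  vc=[4]
8: 0x3b (blk 14, set 0) → L1-HIT  vc=[4]
9: 0x3b (blk 14, set 0) → L1-HIT  vc=[4]
10: 0x11 (blk 4, set 0) → VC-HIT  vc=[14]
11: 0x11 (blk 4, set 0) → L1-HIT  vc=[14]
12: 0x39 (blk 14, set 0) → VC-HIT  vc=[4]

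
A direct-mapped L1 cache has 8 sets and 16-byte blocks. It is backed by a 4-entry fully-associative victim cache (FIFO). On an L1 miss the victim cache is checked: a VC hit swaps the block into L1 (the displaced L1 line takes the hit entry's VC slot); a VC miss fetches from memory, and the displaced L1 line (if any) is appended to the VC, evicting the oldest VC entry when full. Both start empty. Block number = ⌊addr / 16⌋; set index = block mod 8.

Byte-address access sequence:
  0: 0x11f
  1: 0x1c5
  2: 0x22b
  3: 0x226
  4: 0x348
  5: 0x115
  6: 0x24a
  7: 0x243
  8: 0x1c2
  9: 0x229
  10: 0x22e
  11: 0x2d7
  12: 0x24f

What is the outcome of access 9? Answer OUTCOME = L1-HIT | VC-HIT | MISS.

0: 0x11f (blk 17, set 1) → MISS  vc=[]
1: 0x1c5 (blk 28, set 4) → MISS  vc=[]
2: 0x22b (blk 34, set 2) → MISS  vc=[]
3: 0x226 (blk 34, set 2) → L1-HIT  vc=[]
4: 0x348 (blk 52, set 4) → MISS  vc=[28]
5: 0x115 (blk 17, set 1) → L1-HIT  vc=[28]
6: 0x24a (blk 36, set 4) → MISS  vc=[28, 52]
7: 0x243 (blk 36, set 4) → L1-HIT  vc=[28, 52]
8: 0x1c2 (blk 28, set 4) → VC-HIT  vc=[36, 52]
9: 0x229 (blk 34, set 2) → L1-HIT  vc=[36, 52]
10: 0x22e (blk 34, set 2) → L1-HIT  vc=[36, 52]
11: 0x2d7 (blk 45, set 5) → MISS  vc=[36, 52]
12: 0x24f (blk 36, set 4) → VC-HIT  vc=[28, 52]

OUTCOME = L1-HIT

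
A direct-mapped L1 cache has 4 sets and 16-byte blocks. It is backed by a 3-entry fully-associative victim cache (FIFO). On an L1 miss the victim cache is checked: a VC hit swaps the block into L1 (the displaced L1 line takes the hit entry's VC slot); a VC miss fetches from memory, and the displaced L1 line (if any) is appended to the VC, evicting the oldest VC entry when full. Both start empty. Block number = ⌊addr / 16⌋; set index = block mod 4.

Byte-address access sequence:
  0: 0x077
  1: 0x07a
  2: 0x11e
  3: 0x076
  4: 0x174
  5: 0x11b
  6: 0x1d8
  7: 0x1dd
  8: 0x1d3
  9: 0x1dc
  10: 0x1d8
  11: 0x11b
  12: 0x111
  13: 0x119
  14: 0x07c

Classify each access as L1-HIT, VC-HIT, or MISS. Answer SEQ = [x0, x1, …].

SEQ = [MISS, L1-HIT, MISS, L1-HIT, MISS, L1-HIT, MISS, L1-HIT, L1-HIT, L1-HIT, L1-HIT, VC-HIT, L1-HIT, L1-HIT, VC-HIT]

0: 0x77 (blk 7, set 3) → MISS  vc=[]
1: 0x7a (blk 7, set 3) → L1-HIT  vc=[]
2: 0x11e (blk 17, set 1) → MISS  vc=[]
3: 0x76 (blk 7, set 3) → L1-HIT  vc=[]
4: 0x174 (blk 23, set 3) → MISS  vc=[7]
5: 0x11b (blk 17, set 1) → L1-HIT  vc=[7]
6: 0x1d8 (blk 29, set 1) → MISS  vc=[7, 17]
7: 0x1dd (blk 29, set 1) → L1-HIT  vc=[7, 17]
8: 0x1d3 (blk 29, set 1) → L1-HIT  vc=[7, 17]
9: 0x1dc (blk 29, set 1) → L1-HIT  vc=[7, 17]
10: 0x1d8 (blk 29, set 1) → L1-HIT  vc=[7, 17]
11: 0x11b (blk 17, set 1) → VC-HIT  vc=[7, 29]
12: 0x111 (blk 17, set 1) → L1-HIT  vc=[7, 29]
13: 0x119 (blk 17, set 1) → L1-HIT  vc=[7, 29]
14: 0x7c (blk 7, set 3) → VC-HIT  vc=[23, 29]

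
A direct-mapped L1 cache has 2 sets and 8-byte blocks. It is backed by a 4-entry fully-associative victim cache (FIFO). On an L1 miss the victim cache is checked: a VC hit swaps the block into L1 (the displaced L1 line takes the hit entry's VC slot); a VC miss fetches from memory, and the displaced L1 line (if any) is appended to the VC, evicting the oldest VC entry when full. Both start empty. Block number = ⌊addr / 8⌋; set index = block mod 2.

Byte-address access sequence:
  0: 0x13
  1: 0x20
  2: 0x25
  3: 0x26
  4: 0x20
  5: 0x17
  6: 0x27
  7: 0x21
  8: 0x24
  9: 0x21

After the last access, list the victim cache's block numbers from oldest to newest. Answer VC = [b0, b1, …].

0: 0x13 (blk 2, set 0) → MISS  vc=[]
1: 0x20 (blk 4, set 0) → MISS  vc=[2]
2: 0x25 (blk 4, set 0) → L1-HIT  vc=[2]
3: 0x26 (blk 4, set 0) → L1-HIT  vc=[2]
4: 0x20 (blk 4, set 0) → L1-HIT  vc=[2]
5: 0x17 (blk 2, set 0) → VC-HIT  vc=[4]
6: 0x27 (blk 4, set 0) → VC-HIT  vc=[2]
7: 0x21 (blk 4, set 0) → L1-HIT  vc=[2]
8: 0x24 (blk 4, set 0) → L1-HIT  vc=[2]
9: 0x21 (blk 4, set 0) → L1-HIT  vc=[2]

VC = [2]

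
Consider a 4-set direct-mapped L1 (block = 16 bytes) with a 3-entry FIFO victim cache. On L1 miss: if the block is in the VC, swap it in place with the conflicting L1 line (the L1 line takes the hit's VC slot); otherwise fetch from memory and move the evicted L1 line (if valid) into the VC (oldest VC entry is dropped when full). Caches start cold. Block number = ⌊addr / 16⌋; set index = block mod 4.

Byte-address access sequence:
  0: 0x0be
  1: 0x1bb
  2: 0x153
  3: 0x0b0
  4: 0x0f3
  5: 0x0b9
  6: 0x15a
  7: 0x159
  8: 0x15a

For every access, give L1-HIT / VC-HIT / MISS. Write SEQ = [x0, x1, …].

SEQ = [MISS, MISS, MISS, VC-HIT, MISS, VC-HIT, L1-HIT, L1-HIT, L1-HIT]

  [0] addr=0xbe blk=11 s=3: MISS | VC []
  [1] addr=0x1bb blk=27 s=3: MISS | VC [11]
  [2] addr=0x153 blk=21 s=1: MISS | VC [11]
  [3] addr=0xb0 blk=11 s=3: VC-HIT | VC [27]
  [4] addr=0xf3 blk=15 s=3: MISS | VC [27, 11]
  [5] addr=0xb9 blk=11 s=3: VC-HIT | VC [27, 15]
  [6] addr=0x15a blk=21 s=1: L1-HIT | VC [27, 15]
  [7] addr=0x159 blk=21 s=1: L1-HIT | VC [27, 15]
  [8] addr=0x15a blk=21 s=1: L1-HIT | VC [27, 15]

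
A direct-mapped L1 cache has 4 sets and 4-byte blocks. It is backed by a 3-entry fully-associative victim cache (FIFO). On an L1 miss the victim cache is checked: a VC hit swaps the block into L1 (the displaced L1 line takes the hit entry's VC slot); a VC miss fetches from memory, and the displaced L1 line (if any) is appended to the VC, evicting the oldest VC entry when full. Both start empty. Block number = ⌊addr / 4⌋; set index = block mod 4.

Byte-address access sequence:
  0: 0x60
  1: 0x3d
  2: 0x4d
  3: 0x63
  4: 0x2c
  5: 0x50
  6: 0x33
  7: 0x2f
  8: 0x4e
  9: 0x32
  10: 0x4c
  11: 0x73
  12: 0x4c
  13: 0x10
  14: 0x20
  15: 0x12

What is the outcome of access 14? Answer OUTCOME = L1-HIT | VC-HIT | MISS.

#0 0x60→b24/s0 MISS; vc=[]
#1 0x3d→b15/s3 MISS; vc=[]
#2 0x4d→b19/s3 MISS; vc=[15]
#3 0x63→b24/s0 L1-HIT; vc=[15]
#4 0x2c→b11/s3 MISS; vc=[15,19]
#5 0x50→b20/s0 MISS; vc=[15,19,24]
#6 0x33→b12/s0 MISS; vc=[19,24,20]
#7 0x2f→b11/s3 L1-HIT; vc=[19,24,20]
#8 0x4e→b19/s3 VC-HIT; vc=[11,24,20]
#9 0x32→b12/s0 L1-HIT; vc=[11,24,20]
#10 0x4c→b19/s3 L1-HIT; vc=[11,24,20]
#11 0x73→b28/s0 MISS; vc=[24,20,12]
#12 0x4c→b19/s3 L1-HIT; vc=[24,20,12]
#13 0x10→b4/s0 MISS; vc=[20,12,28]
#14 0x20→b8/s0 MISS; vc=[12,28,4]
#15 0x12→b4/s0 VC-HIT; vc=[12,28,8]

OUTCOME = MISS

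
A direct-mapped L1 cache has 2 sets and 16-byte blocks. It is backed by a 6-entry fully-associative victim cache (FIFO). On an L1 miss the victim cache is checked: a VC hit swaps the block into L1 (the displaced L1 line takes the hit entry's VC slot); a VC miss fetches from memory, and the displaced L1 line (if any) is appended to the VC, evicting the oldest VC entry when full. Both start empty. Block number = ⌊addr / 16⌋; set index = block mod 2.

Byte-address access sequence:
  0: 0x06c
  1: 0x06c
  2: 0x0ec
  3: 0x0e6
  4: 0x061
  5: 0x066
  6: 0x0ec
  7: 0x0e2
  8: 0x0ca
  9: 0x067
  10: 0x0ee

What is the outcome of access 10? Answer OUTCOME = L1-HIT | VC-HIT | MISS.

OUTCOME = VC-HIT

0: 0x6c (blk 6, set 0) → MISS  vc=[]
1: 0x6c (blk 6, set 0) → L1-HIT  vc=[]
2: 0xec (blk 14, set 0) → MISS  vc=[6]
3: 0xe6 (blk 14, set 0) → L1-HIT  vc=[6]
4: 0x61 (blk 6, set 0) → VC-HIT  vc=[14]
5: 0x66 (blk 6, set 0) → L1-HIT  vc=[14]
6: 0xec (blk 14, set 0) → VC-HIT  vc=[6]
7: 0xe2 (blk 14, set 0) → L1-HIT  vc=[6]
8: 0xca (blk 12, set 0) → MISS  vc=[6, 14]
9: 0x67 (blk 6, set 0) → VC-HIT  vc=[12, 14]
10: 0xee (blk 14, set 0) → VC-HIT  vc=[12, 6]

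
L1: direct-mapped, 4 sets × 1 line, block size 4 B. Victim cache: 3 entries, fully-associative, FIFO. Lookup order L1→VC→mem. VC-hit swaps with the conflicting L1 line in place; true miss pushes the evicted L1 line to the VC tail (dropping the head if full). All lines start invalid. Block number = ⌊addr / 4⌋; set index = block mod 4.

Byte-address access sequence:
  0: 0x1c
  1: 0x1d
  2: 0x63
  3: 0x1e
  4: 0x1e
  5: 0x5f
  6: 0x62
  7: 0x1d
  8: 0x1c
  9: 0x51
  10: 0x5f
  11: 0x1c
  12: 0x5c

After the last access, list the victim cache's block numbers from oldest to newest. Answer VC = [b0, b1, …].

0: 0x1c (blk 7, set 3) → MISS  vc=[]
1: 0x1d (blk 7, set 3) → L1-HIT  vc=[]
2: 0x63 (blk 24, set 0) → MISS  vc=[]
3: 0x1e (blk 7, set 3) → L1-HIT  vc=[]
4: 0x1e (blk 7, set 3) → L1-HIT  vc=[]
5: 0x5f (blk 23, set 3) → MISS  vc=[7]
6: 0x62 (blk 24, set 0) → L1-HIT  vc=[7]
7: 0x1d (blk 7, set 3) → VC-HIT  vc=[23]
8: 0x1c (blk 7, set 3) → L1-HIT  vc=[23]
9: 0x51 (blk 20, set 0) → MISS  vc=[23, 24]
10: 0x5f (blk 23, set 3) → VC-HIT  vc=[7, 24]
11: 0x1c (blk 7, set 3) → VC-HIT  vc=[23, 24]
12: 0x5c (blk 23, set 3) → VC-HIT  vc=[7, 24]

VC = [7, 24]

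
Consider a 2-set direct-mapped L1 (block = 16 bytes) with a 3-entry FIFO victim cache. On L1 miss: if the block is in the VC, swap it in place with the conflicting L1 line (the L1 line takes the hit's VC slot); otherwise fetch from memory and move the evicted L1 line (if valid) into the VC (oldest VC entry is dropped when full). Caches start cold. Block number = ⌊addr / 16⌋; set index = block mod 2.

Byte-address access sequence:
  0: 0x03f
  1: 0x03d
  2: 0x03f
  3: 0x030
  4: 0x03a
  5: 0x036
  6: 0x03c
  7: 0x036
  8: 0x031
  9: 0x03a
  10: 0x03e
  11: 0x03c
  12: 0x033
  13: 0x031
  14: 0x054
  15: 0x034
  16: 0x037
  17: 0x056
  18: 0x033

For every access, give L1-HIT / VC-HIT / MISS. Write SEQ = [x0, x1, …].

  [0] addr=0x3f blk=3 s=1: MISS | VC []
  [1] addr=0x3d blk=3 s=1: L1-HIT | VC []
  [2] addr=0x3f blk=3 s=1: L1-HIT | VC []
  [3] addr=0x30 blk=3 s=1: L1-HIT | VC []
  [4] addr=0x3a blk=3 s=1: L1-HIT | VC []
  [5] addr=0x36 blk=3 s=1: L1-HIT | VC []
  [6] addr=0x3c blk=3 s=1: L1-HIT | VC []
  [7] addr=0x36 blk=3 s=1: L1-HIT | VC []
  [8] addr=0x31 blk=3 s=1: L1-HIT | VC []
  [9] addr=0x3a blk=3 s=1: L1-HIT | VC []
  [10] addr=0x3e blk=3 s=1: L1-HIT | VC []
  [11] addr=0x3c blk=3 s=1: L1-HIT | VC []
  [12] addr=0x33 blk=3 s=1: L1-HIT | VC []
  [13] addr=0x31 blk=3 s=1: L1-HIT | VC []
  [14] addr=0x54 blk=5 s=1: MISS | VC [3]
  [15] addr=0x34 blk=3 s=1: VC-HIT | VC [5]
  [16] addr=0x37 blk=3 s=1: L1-HIT | VC [5]
  [17] addr=0x56 blk=5 s=1: VC-HIT | VC [3]
  [18] addr=0x33 blk=3 s=1: VC-HIT | VC [5]

SEQ = [MISS, L1-HIT, L1-HIT, L1-HIT, L1-HIT, L1-HIT, L1-HIT, L1-HIT, L1-HIT, L1-HIT, L1-HIT, L1-HIT, L1-HIT, L1-HIT, MISS, VC-HIT, L1-HIT, VC-HIT, VC-HIT]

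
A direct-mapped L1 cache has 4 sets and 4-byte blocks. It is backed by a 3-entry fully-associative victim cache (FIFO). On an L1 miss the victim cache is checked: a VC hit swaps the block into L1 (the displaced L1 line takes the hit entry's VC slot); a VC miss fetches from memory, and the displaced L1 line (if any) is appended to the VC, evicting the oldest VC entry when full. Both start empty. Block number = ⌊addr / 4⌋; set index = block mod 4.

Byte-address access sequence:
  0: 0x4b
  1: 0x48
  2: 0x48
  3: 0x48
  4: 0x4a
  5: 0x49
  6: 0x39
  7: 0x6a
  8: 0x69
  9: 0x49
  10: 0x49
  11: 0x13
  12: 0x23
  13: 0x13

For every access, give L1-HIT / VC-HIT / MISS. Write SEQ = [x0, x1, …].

SEQ = [MISS, L1-HIT, L1-HIT, L1-HIT, L1-HIT, L1-HIT, MISS, MISS, L1-HIT, VC-HIT, L1-HIT, MISS, MISS, VC-HIT]

#0 0x4b→b18/s2 MISS; vc=[]
#1 0x48→b18/s2 L1-HIT; vc=[]
#2 0x48→b18/s2 L1-HIT; vc=[]
#3 0x48→b18/s2 L1-HIT; vc=[]
#4 0x4a→b18/s2 L1-HIT; vc=[]
#5 0x49→b18/s2 L1-HIT; vc=[]
#6 0x39→b14/s2 MISS; vc=[18]
#7 0x6a→b26/s2 MISS; vc=[18,14]
#8 0x69→b26/s2 L1-HIT; vc=[18,14]
#9 0x49→b18/s2 VC-HIT; vc=[26,14]
#10 0x49→b18/s2 L1-HIT; vc=[26,14]
#11 0x13→b4/s0 MISS; vc=[26,14]
#12 0x23→b8/s0 MISS; vc=[26,14,4]
#13 0x13→b4/s0 VC-HIT; vc=[26,14,8]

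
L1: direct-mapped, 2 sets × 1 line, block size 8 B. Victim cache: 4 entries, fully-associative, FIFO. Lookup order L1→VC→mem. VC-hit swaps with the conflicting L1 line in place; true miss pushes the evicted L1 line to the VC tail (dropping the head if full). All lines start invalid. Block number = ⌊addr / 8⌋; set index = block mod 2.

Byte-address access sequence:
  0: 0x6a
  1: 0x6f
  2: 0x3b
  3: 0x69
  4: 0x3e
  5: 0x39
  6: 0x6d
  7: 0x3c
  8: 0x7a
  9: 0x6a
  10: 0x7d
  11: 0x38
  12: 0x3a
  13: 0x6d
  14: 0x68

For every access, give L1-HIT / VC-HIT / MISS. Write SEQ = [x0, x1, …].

SEQ = [MISS, L1-HIT, MISS, VC-HIT, VC-HIT, L1-HIT, VC-HIT, VC-HIT, MISS, VC-HIT, VC-HIT, VC-HIT, L1-HIT, VC-HIT, L1-HIT]

#0 0x6a→b13/s1 MISS; vc=[]
#1 0x6f→b13/s1 L1-HIT; vc=[]
#2 0x3b→b7/s1 MISS; vc=[13]
#3 0x69→b13/s1 VC-HIT; vc=[7]
#4 0x3e→b7/s1 VC-HIT; vc=[13]
#5 0x39→b7/s1 L1-HIT; vc=[13]
#6 0x6d→b13/s1 VC-HIT; vc=[7]
#7 0x3c→b7/s1 VC-HIT; vc=[13]
#8 0x7a→b15/s1 MISS; vc=[13,7]
#9 0x6a→b13/s1 VC-HIT; vc=[15,7]
#10 0x7d→b15/s1 VC-HIT; vc=[13,7]
#11 0x38→b7/s1 VC-HIT; vc=[13,15]
#12 0x3a→b7/s1 L1-HIT; vc=[13,15]
#13 0x6d→b13/s1 VC-HIT; vc=[7,15]
#14 0x68→b13/s1 L1-HIT; vc=[7,15]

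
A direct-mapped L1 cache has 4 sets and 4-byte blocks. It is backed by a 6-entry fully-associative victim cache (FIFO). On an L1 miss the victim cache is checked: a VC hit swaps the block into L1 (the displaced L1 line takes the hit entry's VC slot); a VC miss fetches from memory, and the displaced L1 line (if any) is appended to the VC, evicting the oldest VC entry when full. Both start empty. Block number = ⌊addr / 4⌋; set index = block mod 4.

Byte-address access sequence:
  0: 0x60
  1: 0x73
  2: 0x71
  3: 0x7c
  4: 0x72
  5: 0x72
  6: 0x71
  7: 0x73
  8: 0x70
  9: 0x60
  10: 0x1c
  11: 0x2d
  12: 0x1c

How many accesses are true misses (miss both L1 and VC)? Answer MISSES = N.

#0 0x60→b24/s0 MISS; vc=[]
#1 0x73→b28/s0 MISS; vc=[24]
#2 0x71→b28/s0 L1-HIT; vc=[24]
#3 0x7c→b31/s3 MISS; vc=[24]
#4 0x72→b28/s0 L1-HIT; vc=[24]
#5 0x72→b28/s0 L1-HIT; vc=[24]
#6 0x71→b28/s0 L1-HIT; vc=[24]
#7 0x73→b28/s0 L1-HIT; vc=[24]
#8 0x70→b28/s0 L1-HIT; vc=[24]
#9 0x60→b24/s0 VC-HIT; vc=[28]
#10 0x1c→b7/s3 MISS; vc=[28,31]
#11 0x2d→b11/s3 MISS; vc=[28,31,7]
#12 0x1c→b7/s3 VC-HIT; vc=[28,31,11]

MISSES = 5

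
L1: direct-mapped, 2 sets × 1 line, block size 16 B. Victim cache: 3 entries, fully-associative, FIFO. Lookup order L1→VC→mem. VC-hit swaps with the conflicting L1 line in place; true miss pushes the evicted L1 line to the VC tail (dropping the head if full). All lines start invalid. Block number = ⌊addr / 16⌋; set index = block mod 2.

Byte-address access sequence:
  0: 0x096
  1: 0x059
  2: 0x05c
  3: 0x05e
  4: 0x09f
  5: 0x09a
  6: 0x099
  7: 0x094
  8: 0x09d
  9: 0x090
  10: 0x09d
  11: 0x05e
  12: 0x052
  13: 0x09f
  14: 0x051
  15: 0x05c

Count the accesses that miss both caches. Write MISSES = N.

MISSES = 2

#0 0x96→b9/s1 MISS; vc=[]
#1 0x59→b5/s1 MISS; vc=[9]
#2 0x5c→b5/s1 L1-HIT; vc=[9]
#3 0x5e→b5/s1 L1-HIT; vc=[9]
#4 0x9f→b9/s1 VC-HIT; vc=[5]
#5 0x9a→b9/s1 L1-HIT; vc=[5]
#6 0x99→b9/s1 L1-HIT; vc=[5]
#7 0x94→b9/s1 L1-HIT; vc=[5]
#8 0x9d→b9/s1 L1-HIT; vc=[5]
#9 0x90→b9/s1 L1-HIT; vc=[5]
#10 0x9d→b9/s1 L1-HIT; vc=[5]
#11 0x5e→b5/s1 VC-HIT; vc=[9]
#12 0x52→b5/s1 L1-HIT; vc=[9]
#13 0x9f→b9/s1 VC-HIT; vc=[5]
#14 0x51→b5/s1 VC-HIT; vc=[9]
#15 0x5c→b5/s1 L1-HIT; vc=[9]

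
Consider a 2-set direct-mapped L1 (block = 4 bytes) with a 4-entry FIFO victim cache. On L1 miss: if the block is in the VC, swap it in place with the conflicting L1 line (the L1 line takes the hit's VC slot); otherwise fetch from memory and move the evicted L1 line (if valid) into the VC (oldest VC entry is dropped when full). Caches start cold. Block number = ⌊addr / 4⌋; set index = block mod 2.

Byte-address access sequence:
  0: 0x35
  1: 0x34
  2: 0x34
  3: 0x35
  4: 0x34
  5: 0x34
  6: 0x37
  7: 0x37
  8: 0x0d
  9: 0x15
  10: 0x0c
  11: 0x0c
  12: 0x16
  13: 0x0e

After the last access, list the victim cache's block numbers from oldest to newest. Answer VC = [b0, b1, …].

VC = [13, 5]

0: 0x35 (blk 13, set 1) → MISS  vc=[]
1: 0x34 (blk 13, set 1) → L1-HIT  vc=[]
2: 0x34 (blk 13, set 1) → L1-HIT  vc=[]
3: 0x35 (blk 13, set 1) → L1-HIT  vc=[]
4: 0x34 (blk 13, set 1) → L1-HIT  vc=[]
5: 0x34 (blk 13, set 1) → L1-HIT  vc=[]
6: 0x37 (blk 13, set 1) → L1-HIT  vc=[]
7: 0x37 (blk 13, set 1) → L1-HIT  vc=[]
8: 0xd (blk 3, set 1) → MISS  vc=[13]
9: 0x15 (blk 5, set 1) → MISS  vc=[13, 3]
10: 0xc (blk 3, set 1) → VC-HIT  vc=[13, 5]
11: 0xc (blk 3, set 1) → L1-HIT  vc=[13, 5]
12: 0x16 (blk 5, set 1) → VC-HIT  vc=[13, 3]
13: 0xe (blk 3, set 1) → VC-HIT  vc=[13, 5]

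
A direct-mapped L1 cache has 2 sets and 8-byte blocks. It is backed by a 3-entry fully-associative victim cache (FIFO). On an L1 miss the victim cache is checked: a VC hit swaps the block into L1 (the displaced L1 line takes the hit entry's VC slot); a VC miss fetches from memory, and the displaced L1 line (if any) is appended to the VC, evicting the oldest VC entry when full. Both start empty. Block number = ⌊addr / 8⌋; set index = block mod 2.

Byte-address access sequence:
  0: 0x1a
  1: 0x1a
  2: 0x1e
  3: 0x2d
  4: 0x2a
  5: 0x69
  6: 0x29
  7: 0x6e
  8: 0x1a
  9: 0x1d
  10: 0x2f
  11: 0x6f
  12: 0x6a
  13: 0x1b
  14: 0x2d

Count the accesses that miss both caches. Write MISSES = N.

MISSES = 3

#0 0x1a→b3/s1 MISS; vc=[]
#1 0x1a→b3/s1 L1-HIT; vc=[]
#2 0x1e→b3/s1 L1-HIT; vc=[]
#3 0x2d→b5/s1 MISS; vc=[3]
#4 0x2a→b5/s1 L1-HIT; vc=[3]
#5 0x69→b13/s1 MISS; vc=[3,5]
#6 0x29→b5/s1 VC-HIT; vc=[3,13]
#7 0x6e→b13/s1 VC-HIT; vc=[3,5]
#8 0x1a→b3/s1 VC-HIT; vc=[13,5]
#9 0x1d→b3/s1 L1-HIT; vc=[13,5]
#10 0x2f→b5/s1 VC-HIT; vc=[13,3]
#11 0x6f→b13/s1 VC-HIT; vc=[5,3]
#12 0x6a→b13/s1 L1-HIT; vc=[5,3]
#13 0x1b→b3/s1 VC-HIT; vc=[5,13]
#14 0x2d→b5/s1 VC-HIT; vc=[3,13]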